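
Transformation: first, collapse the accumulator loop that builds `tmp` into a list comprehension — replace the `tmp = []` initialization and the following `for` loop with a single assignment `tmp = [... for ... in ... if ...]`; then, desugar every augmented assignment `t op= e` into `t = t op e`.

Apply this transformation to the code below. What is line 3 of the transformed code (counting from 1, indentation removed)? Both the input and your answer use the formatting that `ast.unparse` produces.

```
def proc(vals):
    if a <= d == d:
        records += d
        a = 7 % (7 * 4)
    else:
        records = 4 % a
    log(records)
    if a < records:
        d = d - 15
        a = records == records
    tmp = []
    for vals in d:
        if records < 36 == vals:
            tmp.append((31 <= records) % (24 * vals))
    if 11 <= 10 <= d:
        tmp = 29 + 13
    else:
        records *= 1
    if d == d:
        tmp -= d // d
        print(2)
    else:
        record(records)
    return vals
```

Transformed code:
def proc(vals):
    if a <= d == d:
        records = records + d
        a = 7 % (7 * 4)
    else:
        records = 4 % a
    log(records)
    if a < records:
        d = d - 15
        a = records == records
    tmp = [(31 <= records) % (24 * vals) for vals in d if records < 36 == vals]
    if 11 <= 10 <= d:
        tmp = 29 + 13
    else:
        records = records * 1
    if d == d:
        tmp = tmp - d // d
        print(2)
    else:
        record(records)
    return vals

records = records + d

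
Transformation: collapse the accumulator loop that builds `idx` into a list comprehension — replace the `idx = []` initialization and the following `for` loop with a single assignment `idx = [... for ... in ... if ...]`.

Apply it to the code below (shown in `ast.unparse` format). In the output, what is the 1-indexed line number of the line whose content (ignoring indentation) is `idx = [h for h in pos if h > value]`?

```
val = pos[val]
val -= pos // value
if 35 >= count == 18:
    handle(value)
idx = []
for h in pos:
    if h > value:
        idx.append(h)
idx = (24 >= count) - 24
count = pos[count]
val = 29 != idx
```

Transformed code:
val = pos[val]
val -= pos // value
if 35 >= count == 18:
    handle(value)
idx = [h for h in pos if h > value]
idx = (24 >= count) - 24
count = pos[count]
val = 29 != idx

5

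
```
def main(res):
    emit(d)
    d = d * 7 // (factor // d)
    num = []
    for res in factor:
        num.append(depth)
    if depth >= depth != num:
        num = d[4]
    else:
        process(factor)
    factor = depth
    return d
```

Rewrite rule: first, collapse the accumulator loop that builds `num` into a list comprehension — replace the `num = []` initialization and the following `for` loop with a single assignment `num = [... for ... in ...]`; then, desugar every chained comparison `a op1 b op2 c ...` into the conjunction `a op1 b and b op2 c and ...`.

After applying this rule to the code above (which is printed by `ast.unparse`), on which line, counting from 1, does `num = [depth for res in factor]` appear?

Transformed code:
def main(res):
    emit(d)
    d = d * 7 // (factor // d)
    num = [depth for res in factor]
    if depth >= depth and depth != num:
        num = d[4]
    else:
        process(factor)
    factor = depth
    return d

4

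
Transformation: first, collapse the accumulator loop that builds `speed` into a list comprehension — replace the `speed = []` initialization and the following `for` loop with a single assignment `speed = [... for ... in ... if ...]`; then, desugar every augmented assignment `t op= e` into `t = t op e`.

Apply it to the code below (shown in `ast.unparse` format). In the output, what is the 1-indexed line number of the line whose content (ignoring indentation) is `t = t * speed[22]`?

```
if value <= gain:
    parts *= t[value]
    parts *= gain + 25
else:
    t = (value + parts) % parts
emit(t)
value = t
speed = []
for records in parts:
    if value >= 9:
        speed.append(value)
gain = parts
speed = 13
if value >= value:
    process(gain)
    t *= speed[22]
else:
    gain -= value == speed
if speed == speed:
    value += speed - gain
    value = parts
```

13

Transformed code:
if value <= gain:
    parts = parts * t[value]
    parts = parts * (gain + 25)
else:
    t = (value + parts) % parts
emit(t)
value = t
speed = [value for records in parts if value >= 9]
gain = parts
speed = 13
if value >= value:
    process(gain)
    t = t * speed[22]
else:
    gain = gain - (value == speed)
if speed == speed:
    value = value + (speed - gain)
    value = parts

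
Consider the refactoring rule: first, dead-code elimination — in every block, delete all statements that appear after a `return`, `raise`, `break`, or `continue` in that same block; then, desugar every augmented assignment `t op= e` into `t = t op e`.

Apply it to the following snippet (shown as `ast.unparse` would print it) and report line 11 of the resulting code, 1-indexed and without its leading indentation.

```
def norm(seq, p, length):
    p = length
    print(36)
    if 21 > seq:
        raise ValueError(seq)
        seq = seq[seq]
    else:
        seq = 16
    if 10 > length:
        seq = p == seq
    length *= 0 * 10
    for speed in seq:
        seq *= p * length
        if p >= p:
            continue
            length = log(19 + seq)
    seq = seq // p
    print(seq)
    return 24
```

Transformed code:
def norm(seq, p, length):
    p = length
    print(36)
    if 21 > seq:
        raise ValueError(seq)
    else:
        seq = 16
    if 10 > length:
        seq = p == seq
    length = length * (0 * 10)
    for speed in seq:
        seq = seq * (p * length)
        if p >= p:
            continue
    seq = seq // p
    print(seq)
    return 24

for speed in seq:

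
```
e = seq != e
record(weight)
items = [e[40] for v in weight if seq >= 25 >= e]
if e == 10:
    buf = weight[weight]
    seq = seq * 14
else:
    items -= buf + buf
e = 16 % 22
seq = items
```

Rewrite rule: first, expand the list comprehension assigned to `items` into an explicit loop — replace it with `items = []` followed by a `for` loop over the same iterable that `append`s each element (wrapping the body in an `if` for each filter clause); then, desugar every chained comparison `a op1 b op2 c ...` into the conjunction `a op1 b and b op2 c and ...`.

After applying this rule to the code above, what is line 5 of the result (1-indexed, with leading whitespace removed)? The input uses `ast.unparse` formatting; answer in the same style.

if seq >= 25 and 25 >= e:

Transformed code:
e = seq != e
record(weight)
items = []
for v in weight:
    if seq >= 25 and 25 >= e:
        items.append(e[40])
if e == 10:
    buf = weight[weight]
    seq = seq * 14
else:
    items -= buf + buf
e = 16 % 22
seq = items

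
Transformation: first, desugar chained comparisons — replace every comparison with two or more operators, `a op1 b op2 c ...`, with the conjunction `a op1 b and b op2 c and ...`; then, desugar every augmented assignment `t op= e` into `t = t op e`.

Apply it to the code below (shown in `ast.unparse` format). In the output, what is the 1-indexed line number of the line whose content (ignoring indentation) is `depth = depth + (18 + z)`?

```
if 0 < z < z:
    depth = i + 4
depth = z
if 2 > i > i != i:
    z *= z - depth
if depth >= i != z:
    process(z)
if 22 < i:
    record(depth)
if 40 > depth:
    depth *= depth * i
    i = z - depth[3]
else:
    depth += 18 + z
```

14

Transformed code:
if 0 < z and z < z:
    depth = i + 4
depth = z
if 2 > i and i > i and (i != i):
    z = z * (z - depth)
if depth >= i and i != z:
    process(z)
if 22 < i:
    record(depth)
if 40 > depth:
    depth = depth * (depth * i)
    i = z - depth[3]
else:
    depth = depth + (18 + z)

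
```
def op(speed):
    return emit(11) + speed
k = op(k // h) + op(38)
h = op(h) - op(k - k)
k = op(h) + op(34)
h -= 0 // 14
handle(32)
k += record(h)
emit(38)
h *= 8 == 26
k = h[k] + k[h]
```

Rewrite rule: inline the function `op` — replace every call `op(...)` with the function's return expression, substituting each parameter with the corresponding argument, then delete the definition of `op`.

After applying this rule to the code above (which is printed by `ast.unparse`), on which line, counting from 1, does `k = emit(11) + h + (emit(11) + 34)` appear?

Transformed code:
k = emit(11) + k // h + (emit(11) + 38)
h = emit(11) + h - (emit(11) + (k - k))
k = emit(11) + h + (emit(11) + 34)
h -= 0 // 14
handle(32)
k += record(h)
emit(38)
h *= 8 == 26
k = h[k] + k[h]

3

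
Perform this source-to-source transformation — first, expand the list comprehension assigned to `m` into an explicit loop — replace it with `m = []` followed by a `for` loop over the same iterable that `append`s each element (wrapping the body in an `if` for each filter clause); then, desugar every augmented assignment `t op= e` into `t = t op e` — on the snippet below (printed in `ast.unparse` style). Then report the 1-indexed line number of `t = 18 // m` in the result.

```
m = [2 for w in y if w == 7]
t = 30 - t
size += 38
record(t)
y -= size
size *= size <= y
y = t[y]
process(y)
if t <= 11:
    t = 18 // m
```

Transformed code:
m = []
for w in y:
    if w == 7:
        m.append(2)
t = 30 - t
size = size + 38
record(t)
y = y - size
size = size * (size <= y)
y = t[y]
process(y)
if t <= 11:
    t = 18 // m

13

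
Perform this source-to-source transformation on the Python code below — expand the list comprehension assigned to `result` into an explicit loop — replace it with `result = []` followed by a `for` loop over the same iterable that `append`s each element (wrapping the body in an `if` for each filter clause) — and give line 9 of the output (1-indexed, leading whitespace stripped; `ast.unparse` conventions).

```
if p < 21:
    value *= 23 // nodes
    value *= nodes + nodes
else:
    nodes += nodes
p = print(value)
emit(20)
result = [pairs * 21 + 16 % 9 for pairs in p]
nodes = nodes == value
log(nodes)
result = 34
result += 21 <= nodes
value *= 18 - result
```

Transformed code:
if p < 21:
    value *= 23 // nodes
    value *= nodes + nodes
else:
    nodes += nodes
p = print(value)
emit(20)
result = []
for pairs in p:
    result.append(pairs * 21 + 16 % 9)
nodes = nodes == value
log(nodes)
result = 34
result += 21 <= nodes
value *= 18 - result

for pairs in p:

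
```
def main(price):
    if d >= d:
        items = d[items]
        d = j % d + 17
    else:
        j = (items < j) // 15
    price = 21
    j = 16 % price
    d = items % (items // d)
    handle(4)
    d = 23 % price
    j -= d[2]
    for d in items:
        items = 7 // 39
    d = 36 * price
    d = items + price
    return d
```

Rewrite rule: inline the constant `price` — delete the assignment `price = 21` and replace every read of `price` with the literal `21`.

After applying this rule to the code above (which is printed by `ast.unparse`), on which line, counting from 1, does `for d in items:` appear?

12

Transformed code:
def main(price):
    if d >= d:
        items = d[items]
        d = j % d + 17
    else:
        j = (items < j) // 15
    j = 16 % 21
    d = items % (items // d)
    handle(4)
    d = 23 % 21
    j -= d[2]
    for d in items:
        items = 7 // 39
    d = 36 * 21
    d = items + 21
    return d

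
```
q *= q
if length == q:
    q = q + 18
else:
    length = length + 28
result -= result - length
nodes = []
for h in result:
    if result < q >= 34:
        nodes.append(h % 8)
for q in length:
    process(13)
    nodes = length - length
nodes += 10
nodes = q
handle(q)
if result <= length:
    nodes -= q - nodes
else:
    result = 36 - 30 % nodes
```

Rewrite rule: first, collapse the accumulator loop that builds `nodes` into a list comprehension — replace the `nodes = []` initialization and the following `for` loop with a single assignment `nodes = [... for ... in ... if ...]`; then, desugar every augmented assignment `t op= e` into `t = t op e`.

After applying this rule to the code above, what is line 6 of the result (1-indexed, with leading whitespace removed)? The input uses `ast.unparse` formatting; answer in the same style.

Transformed code:
q = q * q
if length == q:
    q = q + 18
else:
    length = length + 28
result = result - (result - length)
nodes = [h % 8 for h in result if result < q >= 34]
for q in length:
    process(13)
    nodes = length - length
nodes = nodes + 10
nodes = q
handle(q)
if result <= length:
    nodes = nodes - (q - nodes)
else:
    result = 36 - 30 % nodes

result = result - (result - length)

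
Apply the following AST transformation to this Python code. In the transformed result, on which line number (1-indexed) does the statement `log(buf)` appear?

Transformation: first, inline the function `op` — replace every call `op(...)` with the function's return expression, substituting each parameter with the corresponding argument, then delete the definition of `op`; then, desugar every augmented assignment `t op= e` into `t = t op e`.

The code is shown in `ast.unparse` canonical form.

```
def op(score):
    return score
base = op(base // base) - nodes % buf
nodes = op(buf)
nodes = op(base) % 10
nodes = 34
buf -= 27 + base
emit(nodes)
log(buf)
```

7

Transformed code:
base = base // base - nodes % buf
nodes = buf
nodes = base % 10
nodes = 34
buf = buf - (27 + base)
emit(nodes)
log(buf)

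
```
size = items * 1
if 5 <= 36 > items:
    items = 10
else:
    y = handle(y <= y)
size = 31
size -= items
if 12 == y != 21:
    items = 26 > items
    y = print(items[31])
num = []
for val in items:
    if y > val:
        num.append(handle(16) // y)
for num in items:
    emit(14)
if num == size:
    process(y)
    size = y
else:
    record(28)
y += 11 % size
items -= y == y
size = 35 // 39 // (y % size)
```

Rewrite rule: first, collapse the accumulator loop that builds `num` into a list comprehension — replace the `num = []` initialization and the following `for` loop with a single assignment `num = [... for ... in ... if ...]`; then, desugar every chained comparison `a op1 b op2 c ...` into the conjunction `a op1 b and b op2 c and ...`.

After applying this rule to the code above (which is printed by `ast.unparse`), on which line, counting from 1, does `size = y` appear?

16

Transformed code:
size = items * 1
if 5 <= 36 and 36 > items:
    items = 10
else:
    y = handle(y <= y)
size = 31
size -= items
if 12 == y and y != 21:
    items = 26 > items
    y = print(items[31])
num = [handle(16) // y for val in items if y > val]
for num in items:
    emit(14)
if num == size:
    process(y)
    size = y
else:
    record(28)
y += 11 % size
items -= y == y
size = 35 // 39 // (y % size)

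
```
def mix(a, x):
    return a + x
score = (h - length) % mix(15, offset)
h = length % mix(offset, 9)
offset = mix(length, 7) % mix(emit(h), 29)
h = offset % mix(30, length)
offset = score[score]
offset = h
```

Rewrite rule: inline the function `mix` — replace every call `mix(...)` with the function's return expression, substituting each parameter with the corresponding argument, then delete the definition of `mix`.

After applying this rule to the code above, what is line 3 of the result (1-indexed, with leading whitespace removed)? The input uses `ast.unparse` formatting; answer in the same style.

Transformed code:
score = (h - length) % (15 + offset)
h = length % (offset + 9)
offset = (length + 7) % (emit(h) + 29)
h = offset % (30 + length)
offset = score[score]
offset = h

offset = (length + 7) % (emit(h) + 29)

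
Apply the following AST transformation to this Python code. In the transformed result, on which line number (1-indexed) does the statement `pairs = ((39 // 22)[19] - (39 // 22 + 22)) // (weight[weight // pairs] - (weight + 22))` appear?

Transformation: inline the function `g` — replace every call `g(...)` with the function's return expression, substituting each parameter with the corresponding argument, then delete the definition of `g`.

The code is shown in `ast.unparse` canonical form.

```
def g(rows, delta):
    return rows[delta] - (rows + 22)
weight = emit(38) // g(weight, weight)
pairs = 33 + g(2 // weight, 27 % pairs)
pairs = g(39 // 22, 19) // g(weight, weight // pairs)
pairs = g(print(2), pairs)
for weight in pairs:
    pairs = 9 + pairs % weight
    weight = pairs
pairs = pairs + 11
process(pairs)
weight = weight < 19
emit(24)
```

3

Transformed code:
weight = emit(38) // (weight[weight] - (weight + 22))
pairs = 33 + ((2 // weight)[27 % pairs] - (2 // weight + 22))
pairs = ((39 // 22)[19] - (39 // 22 + 22)) // (weight[weight // pairs] - (weight + 22))
pairs = print(2)[pairs] - (print(2) + 22)
for weight in pairs:
    pairs = 9 + pairs % weight
    weight = pairs
pairs = pairs + 11
process(pairs)
weight = weight < 19
emit(24)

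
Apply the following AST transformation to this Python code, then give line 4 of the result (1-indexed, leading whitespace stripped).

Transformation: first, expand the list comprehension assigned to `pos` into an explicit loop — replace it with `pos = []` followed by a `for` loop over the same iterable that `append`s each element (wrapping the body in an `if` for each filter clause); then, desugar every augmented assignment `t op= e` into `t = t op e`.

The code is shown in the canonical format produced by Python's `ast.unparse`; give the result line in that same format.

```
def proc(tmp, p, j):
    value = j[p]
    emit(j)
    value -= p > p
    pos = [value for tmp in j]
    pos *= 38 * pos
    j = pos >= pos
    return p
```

Transformed code:
def proc(tmp, p, j):
    value = j[p]
    emit(j)
    value = value - (p > p)
    pos = []
    for tmp in j:
        pos.append(value)
    pos = pos * (38 * pos)
    j = pos >= pos
    return p

value = value - (p > p)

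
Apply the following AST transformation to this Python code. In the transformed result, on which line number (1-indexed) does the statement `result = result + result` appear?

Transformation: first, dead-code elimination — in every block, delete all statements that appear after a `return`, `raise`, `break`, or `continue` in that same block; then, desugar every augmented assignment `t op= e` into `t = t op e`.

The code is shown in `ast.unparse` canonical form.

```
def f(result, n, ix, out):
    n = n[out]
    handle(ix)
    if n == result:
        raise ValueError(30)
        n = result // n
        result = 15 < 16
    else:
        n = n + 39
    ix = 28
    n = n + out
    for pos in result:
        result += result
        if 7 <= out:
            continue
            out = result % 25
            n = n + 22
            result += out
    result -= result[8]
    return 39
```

11

Transformed code:
def f(result, n, ix, out):
    n = n[out]
    handle(ix)
    if n == result:
        raise ValueError(30)
    else:
        n = n + 39
    ix = 28
    n = n + out
    for pos in result:
        result = result + result
        if 7 <= out:
            continue
    result = result - result[8]
    return 39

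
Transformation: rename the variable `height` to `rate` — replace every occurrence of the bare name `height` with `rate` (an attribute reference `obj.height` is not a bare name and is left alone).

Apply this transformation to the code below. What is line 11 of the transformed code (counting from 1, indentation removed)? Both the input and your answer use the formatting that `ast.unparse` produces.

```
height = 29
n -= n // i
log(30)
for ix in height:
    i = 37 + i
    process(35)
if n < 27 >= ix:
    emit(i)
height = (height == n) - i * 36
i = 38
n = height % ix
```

n = rate % ix

Transformed code:
rate = 29
n -= n // i
log(30)
for ix in rate:
    i = 37 + i
    process(35)
if n < 27 >= ix:
    emit(i)
rate = (rate == n) - i * 36
i = 38
n = rate % ix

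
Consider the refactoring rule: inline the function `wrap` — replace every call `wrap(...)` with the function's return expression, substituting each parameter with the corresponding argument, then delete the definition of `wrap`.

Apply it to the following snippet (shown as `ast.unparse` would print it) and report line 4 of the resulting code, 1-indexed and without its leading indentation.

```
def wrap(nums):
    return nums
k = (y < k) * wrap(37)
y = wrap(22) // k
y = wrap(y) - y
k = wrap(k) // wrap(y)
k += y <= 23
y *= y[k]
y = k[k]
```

Transformed code:
k = (y < k) * 37
y = 22 // k
y = y - y
k = k // y
k += y <= 23
y *= y[k]
y = k[k]

k = k // y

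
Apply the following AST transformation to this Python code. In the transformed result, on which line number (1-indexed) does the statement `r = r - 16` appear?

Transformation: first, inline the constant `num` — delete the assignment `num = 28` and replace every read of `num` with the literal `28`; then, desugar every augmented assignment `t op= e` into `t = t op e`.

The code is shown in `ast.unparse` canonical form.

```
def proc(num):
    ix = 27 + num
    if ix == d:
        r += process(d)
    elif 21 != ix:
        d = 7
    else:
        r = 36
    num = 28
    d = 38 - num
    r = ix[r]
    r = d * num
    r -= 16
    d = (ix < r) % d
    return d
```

Transformed code:
def proc(num):
    ix = 27 + 28
    if ix == d:
        r = r + process(d)
    elif 21 != ix:
        d = 7
    else:
        r = 36
    d = 38 - 28
    r = ix[r]
    r = d * 28
    r = r - 16
    d = (ix < r) % d
    return d

12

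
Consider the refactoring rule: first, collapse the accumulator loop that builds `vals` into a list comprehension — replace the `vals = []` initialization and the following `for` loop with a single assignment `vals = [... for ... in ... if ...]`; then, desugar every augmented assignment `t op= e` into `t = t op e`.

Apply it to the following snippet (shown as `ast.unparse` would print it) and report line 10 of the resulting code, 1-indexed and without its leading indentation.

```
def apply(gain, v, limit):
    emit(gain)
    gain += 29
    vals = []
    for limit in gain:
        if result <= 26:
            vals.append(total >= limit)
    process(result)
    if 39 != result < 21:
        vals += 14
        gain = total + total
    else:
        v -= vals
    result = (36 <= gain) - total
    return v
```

Transformed code:
def apply(gain, v, limit):
    emit(gain)
    gain = gain + 29
    vals = [total >= limit for limit in gain if result <= 26]
    process(result)
    if 39 != result < 21:
        vals = vals + 14
        gain = total + total
    else:
        v = v - vals
    result = (36 <= gain) - total
    return v

v = v - vals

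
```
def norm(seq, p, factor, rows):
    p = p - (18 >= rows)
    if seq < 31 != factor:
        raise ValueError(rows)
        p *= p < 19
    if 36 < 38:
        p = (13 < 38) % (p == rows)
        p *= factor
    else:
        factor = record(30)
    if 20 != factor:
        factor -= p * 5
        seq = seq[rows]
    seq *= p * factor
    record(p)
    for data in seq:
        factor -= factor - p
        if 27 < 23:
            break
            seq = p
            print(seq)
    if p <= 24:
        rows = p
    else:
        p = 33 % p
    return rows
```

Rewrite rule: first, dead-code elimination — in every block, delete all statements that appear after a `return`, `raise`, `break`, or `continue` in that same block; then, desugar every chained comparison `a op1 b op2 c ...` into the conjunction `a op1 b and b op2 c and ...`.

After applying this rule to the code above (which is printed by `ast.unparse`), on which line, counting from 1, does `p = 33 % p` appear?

Transformed code:
def norm(seq, p, factor, rows):
    p = p - (18 >= rows)
    if seq < 31 and 31 != factor:
        raise ValueError(rows)
    if 36 < 38:
        p = (13 < 38) % (p == rows)
        p *= factor
    else:
        factor = record(30)
    if 20 != factor:
        factor -= p * 5
        seq = seq[rows]
    seq *= p * factor
    record(p)
    for data in seq:
        factor -= factor - p
        if 27 < 23:
            break
    if p <= 24:
        rows = p
    else:
        p = 33 % p
    return rows

22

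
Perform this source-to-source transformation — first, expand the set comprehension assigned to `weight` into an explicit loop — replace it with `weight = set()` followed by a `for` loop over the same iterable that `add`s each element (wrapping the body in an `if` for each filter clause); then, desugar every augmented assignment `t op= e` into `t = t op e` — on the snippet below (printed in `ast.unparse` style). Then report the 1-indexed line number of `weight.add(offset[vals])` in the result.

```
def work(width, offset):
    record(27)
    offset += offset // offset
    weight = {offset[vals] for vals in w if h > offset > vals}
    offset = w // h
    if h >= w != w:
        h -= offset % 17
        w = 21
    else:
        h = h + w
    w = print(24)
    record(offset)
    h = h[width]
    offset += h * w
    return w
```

Transformed code:
def work(width, offset):
    record(27)
    offset = offset + offset // offset
    weight = set()
    for vals in w:
        if h > offset > vals:
            weight.add(offset[vals])
    offset = w // h
    if h >= w != w:
        h = h - offset % 17
        w = 21
    else:
        h = h + w
    w = print(24)
    record(offset)
    h = h[width]
    offset = offset + h * w
    return w

7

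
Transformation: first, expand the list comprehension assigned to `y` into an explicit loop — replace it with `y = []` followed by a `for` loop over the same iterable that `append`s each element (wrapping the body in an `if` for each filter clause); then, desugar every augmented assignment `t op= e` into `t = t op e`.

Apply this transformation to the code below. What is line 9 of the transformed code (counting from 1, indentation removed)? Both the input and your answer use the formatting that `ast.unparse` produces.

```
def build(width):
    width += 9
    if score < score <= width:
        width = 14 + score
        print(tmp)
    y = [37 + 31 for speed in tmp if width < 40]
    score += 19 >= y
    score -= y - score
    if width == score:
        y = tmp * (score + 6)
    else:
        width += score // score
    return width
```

Transformed code:
def build(width):
    width = width + 9
    if score < score <= width:
        width = 14 + score
        print(tmp)
    y = []
    for speed in tmp:
        if width < 40:
            y.append(37 + 31)
    score = score + (19 >= y)
    score = score - (y - score)
    if width == score:
        y = tmp * (score + 6)
    else:
        width = width + score // score
    return width

y.append(37 + 31)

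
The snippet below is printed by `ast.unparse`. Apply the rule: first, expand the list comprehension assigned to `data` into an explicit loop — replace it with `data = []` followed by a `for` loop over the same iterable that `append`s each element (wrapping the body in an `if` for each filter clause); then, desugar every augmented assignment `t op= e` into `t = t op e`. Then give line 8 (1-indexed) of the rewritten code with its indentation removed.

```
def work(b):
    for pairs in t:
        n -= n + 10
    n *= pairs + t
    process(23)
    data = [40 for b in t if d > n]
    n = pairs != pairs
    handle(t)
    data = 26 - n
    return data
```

if d > n:

Transformed code:
def work(b):
    for pairs in t:
        n = n - (n + 10)
    n = n * (pairs + t)
    process(23)
    data = []
    for b in t:
        if d > n:
            data.append(40)
    n = pairs != pairs
    handle(t)
    data = 26 - n
    return data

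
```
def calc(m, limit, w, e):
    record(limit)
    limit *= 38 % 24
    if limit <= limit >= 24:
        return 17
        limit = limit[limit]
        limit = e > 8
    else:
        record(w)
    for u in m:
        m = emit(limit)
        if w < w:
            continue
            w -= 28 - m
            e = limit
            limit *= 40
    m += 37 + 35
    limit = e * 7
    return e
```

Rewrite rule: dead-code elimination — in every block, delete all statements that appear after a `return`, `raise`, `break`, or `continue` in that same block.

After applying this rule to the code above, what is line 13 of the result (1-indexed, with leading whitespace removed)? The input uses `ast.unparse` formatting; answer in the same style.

limit = e * 7

Transformed code:
def calc(m, limit, w, e):
    record(limit)
    limit *= 38 % 24
    if limit <= limit >= 24:
        return 17
    else:
        record(w)
    for u in m:
        m = emit(limit)
        if w < w:
            continue
    m += 37 + 35
    limit = e * 7
    return e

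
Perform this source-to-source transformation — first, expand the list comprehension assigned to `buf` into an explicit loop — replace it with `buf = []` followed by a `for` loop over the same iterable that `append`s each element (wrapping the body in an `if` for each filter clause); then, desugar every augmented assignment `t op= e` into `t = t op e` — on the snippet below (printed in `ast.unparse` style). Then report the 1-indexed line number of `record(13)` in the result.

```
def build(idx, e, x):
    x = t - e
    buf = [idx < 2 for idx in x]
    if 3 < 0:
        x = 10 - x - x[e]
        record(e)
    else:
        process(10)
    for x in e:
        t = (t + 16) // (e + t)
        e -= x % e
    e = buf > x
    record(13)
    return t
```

15

Transformed code:
def build(idx, e, x):
    x = t - e
    buf = []
    for idx in x:
        buf.append(idx < 2)
    if 3 < 0:
        x = 10 - x - x[e]
        record(e)
    else:
        process(10)
    for x in e:
        t = (t + 16) // (e + t)
        e = e - x % e
    e = buf > x
    record(13)
    return t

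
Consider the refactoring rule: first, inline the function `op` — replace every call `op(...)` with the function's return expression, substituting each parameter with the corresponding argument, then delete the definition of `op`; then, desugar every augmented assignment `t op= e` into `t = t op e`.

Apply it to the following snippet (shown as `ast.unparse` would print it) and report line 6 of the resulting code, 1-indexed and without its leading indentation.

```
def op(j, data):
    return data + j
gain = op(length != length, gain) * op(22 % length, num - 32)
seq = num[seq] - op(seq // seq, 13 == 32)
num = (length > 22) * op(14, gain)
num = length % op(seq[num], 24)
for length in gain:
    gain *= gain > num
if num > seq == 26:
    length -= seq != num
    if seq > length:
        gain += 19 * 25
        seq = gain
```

Transformed code:
gain = (gain + (length != length)) * (num - 32 + 22 % length)
seq = num[seq] - ((13 == 32) + seq // seq)
num = (length > 22) * (gain + 14)
num = length % (24 + seq[num])
for length in gain:
    gain = gain * (gain > num)
if num > seq == 26:
    length = length - (seq != num)
    if seq > length:
        gain = gain + 19 * 25
        seq = gain

gain = gain * (gain > num)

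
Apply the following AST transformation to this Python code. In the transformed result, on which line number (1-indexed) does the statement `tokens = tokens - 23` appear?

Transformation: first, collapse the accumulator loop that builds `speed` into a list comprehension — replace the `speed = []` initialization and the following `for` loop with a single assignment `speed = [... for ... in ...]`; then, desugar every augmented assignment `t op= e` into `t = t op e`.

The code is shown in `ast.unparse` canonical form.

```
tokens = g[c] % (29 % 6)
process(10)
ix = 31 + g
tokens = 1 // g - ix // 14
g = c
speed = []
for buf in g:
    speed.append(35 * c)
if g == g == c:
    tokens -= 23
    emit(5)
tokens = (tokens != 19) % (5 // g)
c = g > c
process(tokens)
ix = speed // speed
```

Transformed code:
tokens = g[c] % (29 % 6)
process(10)
ix = 31 + g
tokens = 1 // g - ix // 14
g = c
speed = [35 * c for buf in g]
if g == g == c:
    tokens = tokens - 23
    emit(5)
tokens = (tokens != 19) % (5 // g)
c = g > c
process(tokens)
ix = speed // speed

8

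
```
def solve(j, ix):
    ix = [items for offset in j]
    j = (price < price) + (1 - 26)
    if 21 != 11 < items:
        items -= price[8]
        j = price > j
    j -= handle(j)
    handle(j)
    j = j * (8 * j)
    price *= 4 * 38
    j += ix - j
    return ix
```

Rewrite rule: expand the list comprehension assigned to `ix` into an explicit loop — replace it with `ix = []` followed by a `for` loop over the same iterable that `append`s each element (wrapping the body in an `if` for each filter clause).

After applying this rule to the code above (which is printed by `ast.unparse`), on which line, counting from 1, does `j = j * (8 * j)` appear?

11

Transformed code:
def solve(j, ix):
    ix = []
    for offset in j:
        ix.append(items)
    j = (price < price) + (1 - 26)
    if 21 != 11 < items:
        items -= price[8]
        j = price > j
    j -= handle(j)
    handle(j)
    j = j * (8 * j)
    price *= 4 * 38
    j += ix - j
    return ix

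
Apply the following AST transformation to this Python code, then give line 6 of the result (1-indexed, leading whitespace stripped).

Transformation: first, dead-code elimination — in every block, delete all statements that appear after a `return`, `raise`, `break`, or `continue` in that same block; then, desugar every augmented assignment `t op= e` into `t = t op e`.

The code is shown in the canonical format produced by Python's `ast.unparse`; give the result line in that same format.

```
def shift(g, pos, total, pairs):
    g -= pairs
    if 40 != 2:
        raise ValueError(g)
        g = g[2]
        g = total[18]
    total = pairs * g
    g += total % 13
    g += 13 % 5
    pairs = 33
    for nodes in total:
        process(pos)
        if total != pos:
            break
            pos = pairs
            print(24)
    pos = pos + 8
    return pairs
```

g = g + total % 13

Transformed code:
def shift(g, pos, total, pairs):
    g = g - pairs
    if 40 != 2:
        raise ValueError(g)
    total = pairs * g
    g = g + total % 13
    g = g + 13 % 5
    pairs = 33
    for nodes in total:
        process(pos)
        if total != pos:
            break
    pos = pos + 8
    return pairs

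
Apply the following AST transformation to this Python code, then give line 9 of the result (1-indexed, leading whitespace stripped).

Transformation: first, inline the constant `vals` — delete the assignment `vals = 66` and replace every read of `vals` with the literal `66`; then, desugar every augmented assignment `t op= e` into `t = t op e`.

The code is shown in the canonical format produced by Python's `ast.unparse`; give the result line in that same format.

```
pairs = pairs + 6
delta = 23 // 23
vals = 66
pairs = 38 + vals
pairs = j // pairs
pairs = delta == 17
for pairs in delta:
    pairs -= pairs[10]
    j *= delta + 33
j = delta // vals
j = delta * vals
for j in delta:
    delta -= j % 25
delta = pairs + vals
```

j = delta // 66

Transformed code:
pairs = pairs + 6
delta = 23 // 23
pairs = 38 + 66
pairs = j // pairs
pairs = delta == 17
for pairs in delta:
    pairs = pairs - pairs[10]
    j = j * (delta + 33)
j = delta // 66
j = delta * 66
for j in delta:
    delta = delta - j % 25
delta = pairs + 66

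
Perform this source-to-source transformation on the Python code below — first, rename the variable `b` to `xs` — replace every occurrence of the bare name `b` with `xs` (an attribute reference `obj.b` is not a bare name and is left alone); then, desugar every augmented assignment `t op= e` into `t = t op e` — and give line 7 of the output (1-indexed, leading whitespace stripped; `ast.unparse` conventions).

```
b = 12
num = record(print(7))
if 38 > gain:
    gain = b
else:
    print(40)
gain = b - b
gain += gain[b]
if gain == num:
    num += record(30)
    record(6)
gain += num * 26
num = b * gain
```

gain = xs - xs

Transformed code:
xs = 12
num = record(print(7))
if 38 > gain:
    gain = xs
else:
    print(40)
gain = xs - xs
gain = gain + gain[xs]
if gain == num:
    num = num + record(30)
    record(6)
gain = gain + num * 26
num = xs * gain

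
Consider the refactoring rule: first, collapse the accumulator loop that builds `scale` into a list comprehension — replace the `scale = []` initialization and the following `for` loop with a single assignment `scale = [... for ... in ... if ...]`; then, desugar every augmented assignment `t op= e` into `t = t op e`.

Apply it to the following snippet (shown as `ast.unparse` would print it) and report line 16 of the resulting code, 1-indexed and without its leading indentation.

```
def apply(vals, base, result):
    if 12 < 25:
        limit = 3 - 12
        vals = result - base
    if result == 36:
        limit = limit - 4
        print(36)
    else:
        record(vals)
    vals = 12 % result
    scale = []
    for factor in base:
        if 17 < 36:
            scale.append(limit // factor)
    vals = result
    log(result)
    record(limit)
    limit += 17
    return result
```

Transformed code:
def apply(vals, base, result):
    if 12 < 25:
        limit = 3 - 12
        vals = result - base
    if result == 36:
        limit = limit - 4
        print(36)
    else:
        record(vals)
    vals = 12 % result
    scale = [limit // factor for factor in base if 17 < 36]
    vals = result
    log(result)
    record(limit)
    limit = limit + 17
    return result

return result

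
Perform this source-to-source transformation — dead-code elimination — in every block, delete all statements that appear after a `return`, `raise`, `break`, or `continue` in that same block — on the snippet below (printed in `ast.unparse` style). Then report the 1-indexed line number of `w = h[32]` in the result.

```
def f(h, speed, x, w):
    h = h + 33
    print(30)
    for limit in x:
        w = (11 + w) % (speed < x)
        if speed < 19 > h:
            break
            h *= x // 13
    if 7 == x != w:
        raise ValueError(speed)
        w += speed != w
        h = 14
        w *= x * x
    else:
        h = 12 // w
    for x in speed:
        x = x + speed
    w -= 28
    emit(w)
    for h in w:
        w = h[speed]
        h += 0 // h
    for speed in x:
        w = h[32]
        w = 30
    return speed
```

Transformed code:
def f(h, speed, x, w):
    h = h + 33
    print(30)
    for limit in x:
        w = (11 + w) % (speed < x)
        if speed < 19 > h:
            break
    if 7 == x != w:
        raise ValueError(speed)
    else:
        h = 12 // w
    for x in speed:
        x = x + speed
    w -= 28
    emit(w)
    for h in w:
        w = h[speed]
        h += 0 // h
    for speed in x:
        w = h[32]
        w = 30
    return speed

20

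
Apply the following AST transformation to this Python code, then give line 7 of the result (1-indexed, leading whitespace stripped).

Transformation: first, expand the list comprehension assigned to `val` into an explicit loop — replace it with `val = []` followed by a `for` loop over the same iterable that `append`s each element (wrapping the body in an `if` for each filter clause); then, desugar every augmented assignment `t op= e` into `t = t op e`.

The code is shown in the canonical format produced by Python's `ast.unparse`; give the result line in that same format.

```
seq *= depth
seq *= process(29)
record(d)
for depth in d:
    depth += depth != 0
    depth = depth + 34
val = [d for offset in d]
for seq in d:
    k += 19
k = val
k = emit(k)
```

val = []

Transformed code:
seq = seq * depth
seq = seq * process(29)
record(d)
for depth in d:
    depth = depth + (depth != 0)
    depth = depth + 34
val = []
for offset in d:
    val.append(d)
for seq in d:
    k = k + 19
k = val
k = emit(k)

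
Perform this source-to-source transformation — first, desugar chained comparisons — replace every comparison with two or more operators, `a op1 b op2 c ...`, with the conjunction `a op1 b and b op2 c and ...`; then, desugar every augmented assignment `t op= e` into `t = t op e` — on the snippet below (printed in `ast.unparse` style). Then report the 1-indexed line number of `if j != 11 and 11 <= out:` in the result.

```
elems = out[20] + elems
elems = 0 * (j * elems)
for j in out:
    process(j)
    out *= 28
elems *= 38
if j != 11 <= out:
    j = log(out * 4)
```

Transformed code:
elems = out[20] + elems
elems = 0 * (j * elems)
for j in out:
    process(j)
    out = out * 28
elems = elems * 38
if j != 11 and 11 <= out:
    j = log(out * 4)

7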